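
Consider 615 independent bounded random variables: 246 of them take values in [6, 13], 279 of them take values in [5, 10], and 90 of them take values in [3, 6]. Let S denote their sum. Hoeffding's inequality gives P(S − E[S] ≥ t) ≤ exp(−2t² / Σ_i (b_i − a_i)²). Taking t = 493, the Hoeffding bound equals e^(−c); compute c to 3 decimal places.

24.502

Σ(b_i − a_i)² = 246·7² + 279·5² + 90·3² = 19839.
c = 2t² / 19839 = 2·493² / 19839 = 24.5021.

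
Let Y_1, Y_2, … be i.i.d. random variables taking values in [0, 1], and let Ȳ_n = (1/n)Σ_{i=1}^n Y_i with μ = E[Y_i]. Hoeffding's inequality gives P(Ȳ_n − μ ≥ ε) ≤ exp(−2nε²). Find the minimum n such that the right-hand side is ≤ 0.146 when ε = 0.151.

Require exp(−2nε²) ≤ 0.146, i.e. 2nε² ≥ ln(1/0.146) = 1.924149.
So n ≥ 1.924149 / (2·0.151²) = 42.194.
The smallest integer n is 43.

43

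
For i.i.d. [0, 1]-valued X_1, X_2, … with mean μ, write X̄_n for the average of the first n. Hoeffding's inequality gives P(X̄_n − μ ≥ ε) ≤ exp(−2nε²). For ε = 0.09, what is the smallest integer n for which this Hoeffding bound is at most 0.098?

144

Require exp(−2nε²) ≤ 0.098, i.e. 2nε² ≥ ln(1/0.098) = 2.322788.
So n ≥ 2.322788 / (2·0.09²) = 143.382.
The smallest integer n is 144.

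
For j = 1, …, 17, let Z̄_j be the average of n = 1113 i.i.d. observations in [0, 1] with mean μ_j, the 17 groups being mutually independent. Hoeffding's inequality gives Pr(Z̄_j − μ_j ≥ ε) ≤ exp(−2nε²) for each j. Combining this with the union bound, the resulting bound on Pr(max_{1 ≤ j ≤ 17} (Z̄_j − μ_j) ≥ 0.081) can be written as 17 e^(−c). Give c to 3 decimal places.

Union bound over the 17 events: Pr(max_{1 ≤ j ≤ 17} (Z̄_j − μ_j) ≥ 0.081) ≤ 17·exp(−2nε²) = 17 exp(−2·1113·0.081²).
So c = 2·1113·0.081² = 14.6048.

14.605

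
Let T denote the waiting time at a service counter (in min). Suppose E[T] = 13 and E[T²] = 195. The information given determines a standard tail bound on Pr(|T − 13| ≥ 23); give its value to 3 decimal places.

0.049

The first two moments determine the variance, so Chebyshev's inequality is the sharpest standard bound available.
Var(T) = E[T²] − (E[T])² = 195 − 169 = 26.
Chebyshev's inequality: Pr(|T − μ| ≥ t) ≤ Var(T)/t² = 26/529 = 0.0491.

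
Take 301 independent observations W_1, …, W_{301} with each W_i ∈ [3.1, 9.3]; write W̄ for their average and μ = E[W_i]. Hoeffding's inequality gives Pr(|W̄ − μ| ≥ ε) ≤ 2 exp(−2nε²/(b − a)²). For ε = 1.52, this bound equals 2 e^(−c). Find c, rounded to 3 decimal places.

36.183

c = 2nε²/(b − a)² = 2·301·1.52² / 6.2² = 36.1826.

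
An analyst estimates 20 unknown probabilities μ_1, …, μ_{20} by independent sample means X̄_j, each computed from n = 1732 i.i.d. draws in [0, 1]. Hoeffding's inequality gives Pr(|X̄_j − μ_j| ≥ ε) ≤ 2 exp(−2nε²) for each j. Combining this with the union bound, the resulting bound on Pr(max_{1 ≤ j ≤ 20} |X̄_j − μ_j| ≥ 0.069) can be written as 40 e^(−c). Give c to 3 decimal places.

Union bound over the 20 events: Pr(max_{1 ≤ j ≤ 20} |X̄_j − μ_j| ≥ 0.069) ≤ 20·2·exp(−2nε²) = 40 exp(−2·1732·0.069²).
So c = 2·1732·0.069² = 16.4921.

16.492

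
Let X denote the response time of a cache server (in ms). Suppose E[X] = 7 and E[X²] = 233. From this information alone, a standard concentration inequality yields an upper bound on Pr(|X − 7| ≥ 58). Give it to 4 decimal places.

The first two moments determine the variance, so Chebyshev's inequality is the sharpest standard bound available.
Var(X) = E[X²] − (E[X])² = 233 − 49 = 184.
Chebyshev's inequality: Pr(|X − μ| ≥ t) ≤ Var(X)/t² = 184/3364 = 0.0547.

0.0547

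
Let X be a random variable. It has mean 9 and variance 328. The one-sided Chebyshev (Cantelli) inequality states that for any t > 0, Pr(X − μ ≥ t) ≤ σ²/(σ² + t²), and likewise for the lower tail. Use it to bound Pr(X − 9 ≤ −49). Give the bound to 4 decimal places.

Here σ² = 328 and t = 49, so σ² + t² = 2729.
Cantelli's bound: 328/2729 = 0.1202.

0.1202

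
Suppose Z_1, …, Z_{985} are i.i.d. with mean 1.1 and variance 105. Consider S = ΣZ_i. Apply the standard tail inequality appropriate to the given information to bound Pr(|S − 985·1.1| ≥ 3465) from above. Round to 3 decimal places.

0.009

With mean and variance of each term known, Chebyshev's inequality bounds the deviation of the sum (or sample mean).
Var(S) = n·Var(Z_i) = 985·105 = 103425.
Chebyshev: Pr(|S − 985·1.1| ≥ 3465) ≤ Var(S)/3465² = 103425/12006225 = 0.0086.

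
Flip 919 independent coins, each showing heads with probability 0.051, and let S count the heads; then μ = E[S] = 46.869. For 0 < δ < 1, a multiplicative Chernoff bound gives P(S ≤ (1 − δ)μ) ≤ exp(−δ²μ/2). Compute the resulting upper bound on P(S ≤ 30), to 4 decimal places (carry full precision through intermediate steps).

Write 30 = (1 − δ)μ, so δ = 1 − 30/46.869 = 0.3599181…
Then the exponent is δ²μ/2 = (μ − 30)²/(2μ) = 3.035729.
Bound = exp(−3.035729) = 0.04804.

0.0480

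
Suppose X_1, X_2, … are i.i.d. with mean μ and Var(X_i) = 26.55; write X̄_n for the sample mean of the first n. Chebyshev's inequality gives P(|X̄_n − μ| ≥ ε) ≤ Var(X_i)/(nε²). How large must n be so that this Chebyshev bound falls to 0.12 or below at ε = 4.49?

Require 26.55/(n·4.49²) ≤ 0.12, i.e. n ≥ 26.55/(0.12·4.49²) = 10.975.
The smallest integer n is 11.

11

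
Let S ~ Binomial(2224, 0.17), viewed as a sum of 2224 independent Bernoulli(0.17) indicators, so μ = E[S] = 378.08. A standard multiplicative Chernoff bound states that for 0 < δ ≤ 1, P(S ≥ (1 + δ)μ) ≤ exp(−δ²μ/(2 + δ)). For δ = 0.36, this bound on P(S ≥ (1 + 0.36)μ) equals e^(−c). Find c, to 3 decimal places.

c = δ²μ/(2 + δ) = 0.36²·378.08/(2 + 0.36) = 20.7624.

20.762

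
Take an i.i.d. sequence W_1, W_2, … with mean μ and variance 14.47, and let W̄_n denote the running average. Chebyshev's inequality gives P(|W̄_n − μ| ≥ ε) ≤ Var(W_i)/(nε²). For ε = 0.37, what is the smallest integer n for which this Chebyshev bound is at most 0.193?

548

Require 14.47/(n·0.37²) ≤ 0.193, i.e. n ≥ 14.47/(0.193·0.37²) = 547.656.
The smallest integer n is 548.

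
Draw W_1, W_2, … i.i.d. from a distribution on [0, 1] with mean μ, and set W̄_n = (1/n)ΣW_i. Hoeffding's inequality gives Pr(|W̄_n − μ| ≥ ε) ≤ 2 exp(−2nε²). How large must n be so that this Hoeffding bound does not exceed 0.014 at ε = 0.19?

69

Require 2·exp(−2nε²) ≤ 0.014, i.e. 2nε² ≥ ln(2/0.014) = 4.961845.
So n ≥ 4.961845 / (2·0.19²) = 68.724.
The smallest integer n is 69.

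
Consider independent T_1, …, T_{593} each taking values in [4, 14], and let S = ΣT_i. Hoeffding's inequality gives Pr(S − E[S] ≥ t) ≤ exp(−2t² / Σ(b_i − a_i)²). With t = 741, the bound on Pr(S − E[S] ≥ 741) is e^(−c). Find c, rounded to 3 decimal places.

Σ(b_i − a_i)² = 593·(10)² = 59300.
c = 2t²/59300 = 2·741²/59300 = 18.5188.

18.519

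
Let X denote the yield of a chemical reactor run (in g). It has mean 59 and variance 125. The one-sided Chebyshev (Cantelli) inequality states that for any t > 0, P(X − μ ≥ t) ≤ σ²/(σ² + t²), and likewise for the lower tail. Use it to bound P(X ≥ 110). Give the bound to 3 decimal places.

0.046

Here σ² = 125 and t = 51, so σ² + t² = 2726.
Cantelli's bound: 125/2726 = 0.0459.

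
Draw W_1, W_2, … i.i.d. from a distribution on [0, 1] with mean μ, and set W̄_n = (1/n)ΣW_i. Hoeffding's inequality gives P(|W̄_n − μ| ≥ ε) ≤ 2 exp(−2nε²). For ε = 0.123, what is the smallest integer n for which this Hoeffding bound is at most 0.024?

147

Require 2·exp(−2nε²) ≤ 0.024, i.e. 2nε² ≥ ln(2/0.024) = 4.422849.
So n ≥ 4.422849 / (2·0.123²) = 146.171.
The smallest integer n is 147.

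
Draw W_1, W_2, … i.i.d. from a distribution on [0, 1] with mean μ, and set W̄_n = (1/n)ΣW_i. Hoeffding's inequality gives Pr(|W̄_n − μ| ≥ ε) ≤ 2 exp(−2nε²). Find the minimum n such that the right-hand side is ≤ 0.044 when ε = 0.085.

Require 2·exp(−2nε²) ≤ 0.044, i.e. 2nε² ≥ ln(2/0.044) = 3.816713.
So n ≥ 3.816713 / (2·0.085²) = 264.132.
The smallest integer n is 265.

265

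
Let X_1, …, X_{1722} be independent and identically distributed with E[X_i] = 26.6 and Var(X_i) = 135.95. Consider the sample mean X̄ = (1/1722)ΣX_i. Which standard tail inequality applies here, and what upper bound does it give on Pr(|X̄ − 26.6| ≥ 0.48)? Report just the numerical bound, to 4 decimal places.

With mean and variance of each term known, Chebyshev's inequality bounds the deviation of the sum (or sample mean).
Var(X̄) = Var(X_i)/n = 135.95/1722 = 0.078949.
Chebyshev: Pr(|X̄ − 26.6| ≥ 0.48) ≤ Var(X̄)/(0.48)² = 135.95/(1722·0.48²) = 0.3427.

0.3427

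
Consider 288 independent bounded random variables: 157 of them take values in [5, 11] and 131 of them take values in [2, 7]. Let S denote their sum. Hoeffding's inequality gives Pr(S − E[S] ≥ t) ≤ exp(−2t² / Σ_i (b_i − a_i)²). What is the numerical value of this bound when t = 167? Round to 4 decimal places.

0.0019

Σ(b_i − a_i)² = 157·6² + 131·5² = 8927.
Exponent = 2·167² / 8927 = 6.24824.
Bound = exp(−6.24824) = 0.00193.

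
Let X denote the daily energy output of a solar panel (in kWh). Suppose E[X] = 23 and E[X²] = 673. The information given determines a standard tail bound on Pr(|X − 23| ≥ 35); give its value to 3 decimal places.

The first two moments determine the variance, so Chebyshev's inequality is the sharpest standard bound available.
Var(X) = E[X²] − (E[X])² = 673 − 529 = 144.
Chebyshev's inequality: Pr(|X − μ| ≥ t) ≤ Var(X)/t² = 144/1225 = 0.1176.

0.118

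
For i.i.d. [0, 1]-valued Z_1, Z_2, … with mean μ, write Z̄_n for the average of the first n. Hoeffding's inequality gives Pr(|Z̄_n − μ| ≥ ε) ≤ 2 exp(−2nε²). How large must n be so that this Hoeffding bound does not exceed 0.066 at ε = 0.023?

Require 2·exp(−2nε²) ≤ 0.066, i.e. 2nε² ≥ ln(2/0.066) = 3.411248.
So n ≥ 3.411248 / (2·0.023²) = 3224.242.
The smallest integer n is 3225.

3225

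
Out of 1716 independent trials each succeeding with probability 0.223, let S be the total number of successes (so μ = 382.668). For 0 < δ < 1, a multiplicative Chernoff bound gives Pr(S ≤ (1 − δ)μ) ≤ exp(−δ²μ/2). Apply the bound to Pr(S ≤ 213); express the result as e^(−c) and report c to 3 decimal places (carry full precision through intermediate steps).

Write 213 = (1 − δ)μ, so δ = 1 − 213/382.668 = 0.4433817…
Then the exponent is δ²μ/2 = (μ − 213)²/(2μ) = 37.613846.

37.614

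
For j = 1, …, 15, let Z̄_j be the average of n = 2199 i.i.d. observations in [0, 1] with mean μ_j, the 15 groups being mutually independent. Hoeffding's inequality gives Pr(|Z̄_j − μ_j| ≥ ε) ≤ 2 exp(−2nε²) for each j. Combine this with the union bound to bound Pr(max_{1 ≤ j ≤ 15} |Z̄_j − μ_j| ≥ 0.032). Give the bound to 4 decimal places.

0.3321

Per-experiment Hoeffding bound: 2·exp(−2·2199·0.032²) = 2·exp(−4.50355) = 0.022139.
Union bound over 15 events: 15·0.022139 = 0.33209.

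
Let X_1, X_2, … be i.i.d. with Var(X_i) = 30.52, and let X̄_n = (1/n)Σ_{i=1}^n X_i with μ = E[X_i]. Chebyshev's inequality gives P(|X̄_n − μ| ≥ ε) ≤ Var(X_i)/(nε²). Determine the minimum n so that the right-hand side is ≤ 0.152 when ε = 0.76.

Require 30.52/(n·0.76²) ≤ 0.152, i.e. n ≥ 30.52/(0.152·0.76²) = 347.627.
The smallest integer n is 348.

348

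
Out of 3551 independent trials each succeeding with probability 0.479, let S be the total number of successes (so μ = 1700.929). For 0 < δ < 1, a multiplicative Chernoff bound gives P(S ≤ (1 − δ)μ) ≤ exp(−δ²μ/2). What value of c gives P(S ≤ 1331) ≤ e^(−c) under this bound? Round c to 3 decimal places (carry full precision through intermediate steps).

Write 1331 = (1 − δ)μ, so δ = 1 − 1331/1700.929 = 0.2174864…
Then the exponent is δ²μ/2 = (μ − 1331)²/(2μ) = 40.227271.

40.227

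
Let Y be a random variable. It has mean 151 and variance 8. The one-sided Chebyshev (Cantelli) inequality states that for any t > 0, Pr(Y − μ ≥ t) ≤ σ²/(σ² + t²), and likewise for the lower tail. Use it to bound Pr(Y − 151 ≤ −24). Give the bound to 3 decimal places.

0.014

Here σ² = 8 and t = 24, so σ² + t² = 584.
Cantelli's bound: 8/584 = 0.0137.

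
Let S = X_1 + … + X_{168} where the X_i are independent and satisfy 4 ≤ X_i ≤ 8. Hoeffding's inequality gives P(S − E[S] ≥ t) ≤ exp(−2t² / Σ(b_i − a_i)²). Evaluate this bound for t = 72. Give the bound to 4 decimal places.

Σ(b_i − a_i)² = 168·(4)² = 2688.
Exponent = 2·72²/2688 = 3.8571.
Bound = exp(−3.8571) = 0.02113.

0.0211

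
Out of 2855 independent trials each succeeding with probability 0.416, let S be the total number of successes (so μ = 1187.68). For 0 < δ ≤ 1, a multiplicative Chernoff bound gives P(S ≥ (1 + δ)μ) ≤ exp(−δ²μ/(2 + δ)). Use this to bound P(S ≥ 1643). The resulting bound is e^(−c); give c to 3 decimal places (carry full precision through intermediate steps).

Write 1643 = (1 + δ)μ, so δ = 1643/1187.68 − 1 = 0.3833693…
Then the exponent is δ²μ/(2 + δ) = (1643 − μ)² / (μ·(2 + δ)) = 73.239046.

73.239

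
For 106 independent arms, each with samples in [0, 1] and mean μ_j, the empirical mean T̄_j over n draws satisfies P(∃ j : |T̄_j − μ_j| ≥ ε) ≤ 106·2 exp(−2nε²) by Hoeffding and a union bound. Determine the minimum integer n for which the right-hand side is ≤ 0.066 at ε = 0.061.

Need 2·106·exp(−2nε²) ≤ 0.066, i.e. exp(−2nε²) ≤ 0.066/212.
So 2nε² ≥ ln(212/0.066) = 8.074687.
Hence n ≥ 8.074687/(2·0.061²) = 1085.016.
The smallest integer n is 1086.

1086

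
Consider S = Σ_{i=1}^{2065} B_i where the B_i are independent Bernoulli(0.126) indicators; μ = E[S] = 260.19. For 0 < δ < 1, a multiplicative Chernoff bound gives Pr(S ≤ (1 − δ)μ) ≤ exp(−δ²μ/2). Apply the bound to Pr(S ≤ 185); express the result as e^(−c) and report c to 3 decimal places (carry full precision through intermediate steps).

10.864

Write 185 = (1 − δ)μ, so δ = 1 − 185/260.19 = 0.2889811…
Then the exponent is δ²μ/2 = (μ − 185)²/(2μ) = 10.864246.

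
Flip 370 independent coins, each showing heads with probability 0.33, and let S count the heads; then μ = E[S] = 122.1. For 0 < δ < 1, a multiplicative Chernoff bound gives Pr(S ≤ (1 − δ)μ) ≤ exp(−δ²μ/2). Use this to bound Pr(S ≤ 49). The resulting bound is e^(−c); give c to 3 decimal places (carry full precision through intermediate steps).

Write 49 = (1 − δ)μ, so δ = 1 − 49/122.1 = 0.5986896…
Then the exponent is δ²μ/2 = (μ − 49)²/(2μ) = 21.882105.

21.882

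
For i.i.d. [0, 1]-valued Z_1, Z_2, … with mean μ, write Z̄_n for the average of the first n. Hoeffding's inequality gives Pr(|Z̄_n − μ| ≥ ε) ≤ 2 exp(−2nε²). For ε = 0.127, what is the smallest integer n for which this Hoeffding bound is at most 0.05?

Require 2·exp(−2nε²) ≤ 0.05, i.e. 2nε² ≥ ln(2/0.05) = 3.688879.
So n ≥ 3.688879 / (2·0.127²) = 114.355.
The smallest integer n is 115.

115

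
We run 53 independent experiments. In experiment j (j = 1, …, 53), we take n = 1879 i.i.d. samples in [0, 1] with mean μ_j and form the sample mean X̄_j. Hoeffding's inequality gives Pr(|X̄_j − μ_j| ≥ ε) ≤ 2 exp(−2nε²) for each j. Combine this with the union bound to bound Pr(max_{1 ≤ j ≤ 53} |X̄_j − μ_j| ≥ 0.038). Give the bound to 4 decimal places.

Per-experiment Hoeffding bound: 2·exp(−2·1879·0.038²) = 2·exp(−5.42655) = 0.0087965.
Union bound over 53 events: 53·0.0087965 = 0.46621.

0.4662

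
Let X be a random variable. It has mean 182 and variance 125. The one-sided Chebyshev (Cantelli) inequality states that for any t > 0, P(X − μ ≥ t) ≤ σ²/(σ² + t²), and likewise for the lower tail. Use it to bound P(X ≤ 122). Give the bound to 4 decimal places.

Here σ² = 125 and t = 60, so σ² + t² = 3725.
Cantelli's bound: 125/3725 = 0.0336.

0.0336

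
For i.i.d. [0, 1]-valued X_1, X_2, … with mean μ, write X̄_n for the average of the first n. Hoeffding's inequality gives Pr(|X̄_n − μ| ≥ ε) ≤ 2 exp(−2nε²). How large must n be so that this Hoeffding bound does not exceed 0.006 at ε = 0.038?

Require 2·exp(−2nε²) ≤ 0.006, i.e. 2nε² ≥ ln(2/0.006) = 5.809143.
So n ≥ 5.809143 / (2·0.038²) = 2011.476.
The smallest integer n is 2012.

2012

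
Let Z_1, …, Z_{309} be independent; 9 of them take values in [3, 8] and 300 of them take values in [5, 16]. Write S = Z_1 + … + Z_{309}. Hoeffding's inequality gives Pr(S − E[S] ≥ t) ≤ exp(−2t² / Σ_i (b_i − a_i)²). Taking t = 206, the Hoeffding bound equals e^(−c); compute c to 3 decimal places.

2.324

Σ(b_i − a_i)² = 9·5² + 300·11² = 36525.
c = 2t² / 36525 = 2·206² / 36525 = 2.3237.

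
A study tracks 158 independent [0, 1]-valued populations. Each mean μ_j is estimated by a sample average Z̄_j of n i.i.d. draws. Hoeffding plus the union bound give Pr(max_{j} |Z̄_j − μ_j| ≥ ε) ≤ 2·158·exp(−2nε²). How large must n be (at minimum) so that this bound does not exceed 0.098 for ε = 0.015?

17953

Need 2·158·exp(−2nε²) ≤ 0.098, i.e. exp(−2nε²) ≤ 0.098/316.
So 2nε² ≥ ln(316/0.098) = 8.078530.
Hence n ≥ 8.078530/(2·0.015²) = 17952.289.
The smallest integer n is 17953.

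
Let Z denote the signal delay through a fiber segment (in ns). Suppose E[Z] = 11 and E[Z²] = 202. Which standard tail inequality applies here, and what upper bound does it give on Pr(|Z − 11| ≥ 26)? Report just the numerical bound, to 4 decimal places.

0.1198

The first two moments determine the variance, so Chebyshev's inequality is the sharpest standard bound available.
Var(Z) = E[Z²] − (E[Z])² = 202 − 121 = 81.
Chebyshev's inequality: Pr(|Z − μ| ≥ t) ≤ Var(Z)/t² = 81/676 = 0.1198.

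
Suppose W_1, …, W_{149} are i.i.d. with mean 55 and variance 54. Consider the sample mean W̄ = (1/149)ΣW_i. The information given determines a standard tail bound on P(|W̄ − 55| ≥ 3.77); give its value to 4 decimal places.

0.0255

With mean and variance of each term known, Chebyshev's inequality bounds the deviation of the sum (or sample mean).
Var(W̄) = Var(W_i)/n = 54/149 = 0.36242.
Chebyshev: P(|W̄ − 55| ≥ 3.77) ≤ Var(W̄)/(3.77)² = 54/(149·3.77²) = 0.0255.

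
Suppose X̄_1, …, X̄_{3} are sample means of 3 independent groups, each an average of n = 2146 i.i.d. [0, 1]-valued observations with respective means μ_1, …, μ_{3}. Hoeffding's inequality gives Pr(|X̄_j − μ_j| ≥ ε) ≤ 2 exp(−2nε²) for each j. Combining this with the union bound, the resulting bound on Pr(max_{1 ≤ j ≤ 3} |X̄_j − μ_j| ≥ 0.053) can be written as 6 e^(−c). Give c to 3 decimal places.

12.056

Union bound over the 3 events: Pr(max_{1 ≤ j ≤ 3} |X̄_j − μ_j| ≥ 0.053) ≤ 3·2·exp(−2nε²) = 6 exp(−2·2146·0.053²).
So c = 2·2146·0.053² = 12.0562.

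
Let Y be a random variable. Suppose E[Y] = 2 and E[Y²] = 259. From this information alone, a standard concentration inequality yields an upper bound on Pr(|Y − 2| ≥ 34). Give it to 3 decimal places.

The first two moments determine the variance, so Chebyshev's inequality is the sharpest standard bound available.
Var(Y) = E[Y²] − (E[Y])² = 259 − 4 = 255.
Chebyshev's inequality: Pr(|Y − μ| ≥ t) ≤ Var(Y)/t² = 255/1156 = 0.2206.

0.221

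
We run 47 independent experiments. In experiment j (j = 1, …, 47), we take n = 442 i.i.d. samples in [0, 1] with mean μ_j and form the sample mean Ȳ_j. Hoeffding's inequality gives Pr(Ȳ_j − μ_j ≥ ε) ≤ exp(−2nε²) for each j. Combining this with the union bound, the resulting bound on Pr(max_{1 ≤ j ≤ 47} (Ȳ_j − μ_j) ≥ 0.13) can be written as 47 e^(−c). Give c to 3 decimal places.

14.940

Union bound over the 47 events: Pr(max_{1 ≤ j ≤ 47} (Ȳ_j − μ_j) ≥ 0.13) ≤ 47·exp(−2nε²) = 47 exp(−2·442·0.13²).
So c = 2·442·0.13² = 14.9396.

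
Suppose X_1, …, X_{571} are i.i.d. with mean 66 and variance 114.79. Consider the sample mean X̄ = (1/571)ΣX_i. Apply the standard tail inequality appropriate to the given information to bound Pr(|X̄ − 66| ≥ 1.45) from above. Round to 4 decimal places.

With mean and variance of each term known, Chebyshev's inequality bounds the deviation of the sum (or sample mean).
Var(X̄) = Var(X_i)/n = 114.79/571 = 0.20103.
Chebyshev: Pr(|X̄ − 66| ≥ 1.45) ≤ Var(X̄)/(1.45)² = 114.79/(571·1.45²) = 0.0956.

0.0956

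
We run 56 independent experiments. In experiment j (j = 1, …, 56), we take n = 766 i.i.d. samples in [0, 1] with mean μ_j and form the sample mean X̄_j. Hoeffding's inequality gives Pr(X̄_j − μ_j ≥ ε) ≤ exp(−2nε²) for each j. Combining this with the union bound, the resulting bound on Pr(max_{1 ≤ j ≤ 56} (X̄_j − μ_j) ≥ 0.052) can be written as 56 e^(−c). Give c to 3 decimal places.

Union bound over the 56 events: Pr(max_{1 ≤ j ≤ 56} (X̄_j − μ_j) ≥ 0.052) ≤ 56·exp(−2nε²) = 56 exp(−2·766·0.052²).
So c = 2·766·0.052² = 4.1425.

4.143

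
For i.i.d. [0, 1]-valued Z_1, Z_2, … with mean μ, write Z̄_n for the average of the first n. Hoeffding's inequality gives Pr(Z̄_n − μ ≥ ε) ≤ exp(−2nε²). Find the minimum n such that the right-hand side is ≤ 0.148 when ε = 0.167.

35

Require exp(−2nε²) ≤ 0.148, i.e. 2nε² ≥ ln(1/0.148) = 1.910543.
So n ≥ 1.910543 / (2·0.167²) = 34.253.
The smallest integer n is 35.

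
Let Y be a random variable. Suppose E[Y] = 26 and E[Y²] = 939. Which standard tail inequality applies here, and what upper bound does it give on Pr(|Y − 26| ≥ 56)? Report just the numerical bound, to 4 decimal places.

The first two moments determine the variance, so Chebyshev's inequality is the sharpest standard bound available.
Var(Y) = E[Y²] − (E[Y])² = 939 − 676 = 263.
Chebyshev's inequality: Pr(|Y − μ| ≥ t) ≤ Var(Y)/t² = 263/3136 = 0.0839.

0.0839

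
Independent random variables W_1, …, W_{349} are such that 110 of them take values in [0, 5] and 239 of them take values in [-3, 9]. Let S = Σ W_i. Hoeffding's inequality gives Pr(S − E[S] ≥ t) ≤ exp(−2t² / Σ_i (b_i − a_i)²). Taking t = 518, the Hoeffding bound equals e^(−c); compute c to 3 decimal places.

14.439

Σ(b_i − a_i)² = 110·5² + 239·12² = 37166.
c = 2t² / 37166 = 2·518² / 37166 = 14.4392.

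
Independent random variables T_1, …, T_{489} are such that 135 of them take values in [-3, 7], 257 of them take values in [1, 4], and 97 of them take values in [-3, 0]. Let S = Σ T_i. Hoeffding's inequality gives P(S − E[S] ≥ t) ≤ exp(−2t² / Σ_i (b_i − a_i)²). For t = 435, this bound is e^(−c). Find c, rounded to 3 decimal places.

Σ(b_i − a_i)² = 135·10² + 257·3² + 97·3² = 16686.
c = 2t² / 16686 = 2·435² / 16686 = 22.6807.

22.681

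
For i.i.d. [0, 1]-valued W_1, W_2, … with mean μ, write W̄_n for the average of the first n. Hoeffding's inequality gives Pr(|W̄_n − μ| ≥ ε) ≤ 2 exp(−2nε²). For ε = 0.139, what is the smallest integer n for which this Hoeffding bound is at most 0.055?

Require 2·exp(−2nε²) ≤ 0.055, i.e. 2nε² ≥ ln(2/0.055) = 3.593569.
So n ≥ 3.593569 / (2·0.139²) = 92.996.
The smallest integer n is 93.

93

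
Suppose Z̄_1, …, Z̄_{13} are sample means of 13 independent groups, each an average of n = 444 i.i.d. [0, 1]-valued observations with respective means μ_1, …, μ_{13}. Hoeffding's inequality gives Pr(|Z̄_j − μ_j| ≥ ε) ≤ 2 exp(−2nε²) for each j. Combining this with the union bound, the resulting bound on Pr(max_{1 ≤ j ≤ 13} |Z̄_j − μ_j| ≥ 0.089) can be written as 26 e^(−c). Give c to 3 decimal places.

Union bound over the 13 events: Pr(max_{1 ≤ j ≤ 13} |Z̄_j − μ_j| ≥ 0.089) ≤ 13·2·exp(−2nε²) = 26 exp(−2·444·0.089²).
So c = 2·444·0.089² = 7.0338.

7.034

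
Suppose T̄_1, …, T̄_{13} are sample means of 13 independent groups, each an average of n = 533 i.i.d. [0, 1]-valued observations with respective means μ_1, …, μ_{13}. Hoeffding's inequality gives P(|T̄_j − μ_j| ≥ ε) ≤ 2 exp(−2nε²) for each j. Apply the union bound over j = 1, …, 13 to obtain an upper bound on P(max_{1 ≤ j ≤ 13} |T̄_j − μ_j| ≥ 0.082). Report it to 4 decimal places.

Per-experiment Hoeffding bound: 2·exp(−2·533·0.082²) = 2·exp(−7.16778) = 0.0015421.
Union bound over 13 events: 13·0.0015421 = 0.02005.

0.0200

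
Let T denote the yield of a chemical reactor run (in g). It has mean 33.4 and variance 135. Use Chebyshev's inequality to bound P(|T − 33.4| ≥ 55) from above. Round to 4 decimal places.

Chebyshev: P(|T − μ| ≥ t) ≤ Var(T)/t².
Bound = 135 / 3025 = 0.0446.

0.0446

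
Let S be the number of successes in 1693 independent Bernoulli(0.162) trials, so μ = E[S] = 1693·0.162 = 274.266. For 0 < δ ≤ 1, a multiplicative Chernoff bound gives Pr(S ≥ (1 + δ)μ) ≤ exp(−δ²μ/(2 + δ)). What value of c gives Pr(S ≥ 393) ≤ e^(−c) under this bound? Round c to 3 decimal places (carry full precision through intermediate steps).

21.128

Write 393 = (1 + δ)μ, so δ = 393/274.266 − 1 = 0.4329155…
Then the exponent is δ²μ/(2 + δ) = (393 − μ)² / (μ·(2 + δ)) = 21.127650.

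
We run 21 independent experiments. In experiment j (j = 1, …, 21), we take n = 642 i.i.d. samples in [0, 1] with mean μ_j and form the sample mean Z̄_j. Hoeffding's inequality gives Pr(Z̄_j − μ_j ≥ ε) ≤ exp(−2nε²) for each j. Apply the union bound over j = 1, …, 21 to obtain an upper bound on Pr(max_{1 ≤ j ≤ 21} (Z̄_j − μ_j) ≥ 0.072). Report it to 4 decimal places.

0.0270

Per-experiment Hoeffding bound: exp(−2·642·0.072²) = exp(−6.65626) = 0.001286.
Union bound over 21 events: 21·0.001286 = 0.02700.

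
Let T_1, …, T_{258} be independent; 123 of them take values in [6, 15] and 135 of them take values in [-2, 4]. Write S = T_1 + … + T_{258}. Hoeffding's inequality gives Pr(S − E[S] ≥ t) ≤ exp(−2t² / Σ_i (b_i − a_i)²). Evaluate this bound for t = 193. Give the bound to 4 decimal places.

Σ(b_i − a_i)² = 123·9² + 135·6² = 14823.
Exponent = 2·193² / 14823 = 5.02584.
Bound = exp(−5.02584) = 0.00657.

0.0066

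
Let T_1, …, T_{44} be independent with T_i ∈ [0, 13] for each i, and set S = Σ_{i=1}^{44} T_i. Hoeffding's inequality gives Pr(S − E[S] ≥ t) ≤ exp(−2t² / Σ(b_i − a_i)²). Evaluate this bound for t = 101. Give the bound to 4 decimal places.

0.0643

Σ(b_i − a_i)² = 44·(13)² = 7436.
Exponent = 2·101²/7436 = 2.7437.
Bound = exp(−2.7437) = 0.06433.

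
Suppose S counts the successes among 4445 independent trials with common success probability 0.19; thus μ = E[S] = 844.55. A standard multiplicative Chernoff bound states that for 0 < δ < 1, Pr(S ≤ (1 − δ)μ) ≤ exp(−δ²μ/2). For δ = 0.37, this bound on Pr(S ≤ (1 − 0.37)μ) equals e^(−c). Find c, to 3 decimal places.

57.809

c = δ²μ/2 = 0.37²·844.55/2 = 57.8094.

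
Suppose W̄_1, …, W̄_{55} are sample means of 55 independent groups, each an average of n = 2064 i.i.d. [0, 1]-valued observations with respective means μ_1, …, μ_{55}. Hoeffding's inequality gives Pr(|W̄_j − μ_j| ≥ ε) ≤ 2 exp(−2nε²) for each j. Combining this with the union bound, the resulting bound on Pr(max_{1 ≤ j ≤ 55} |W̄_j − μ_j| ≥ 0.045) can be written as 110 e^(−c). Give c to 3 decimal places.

Union bound over the 55 events: Pr(max_{1 ≤ j ≤ 55} |W̄_j − μ_j| ≥ 0.045) ≤ 55·2·exp(−2nε²) = 110 exp(−2·2064·0.045²).
So c = 2·2064·0.045² = 8.3592.

8.359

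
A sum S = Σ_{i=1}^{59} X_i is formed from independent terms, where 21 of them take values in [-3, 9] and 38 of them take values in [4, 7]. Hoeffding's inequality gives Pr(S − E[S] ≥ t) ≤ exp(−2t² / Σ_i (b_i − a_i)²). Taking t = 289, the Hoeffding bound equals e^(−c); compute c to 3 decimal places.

Σ(b_i − a_i)² = 21·12² + 38·3² = 3366.
c = 2t² / 3366 = 2·289² / 3366 = 49.6263.

49.626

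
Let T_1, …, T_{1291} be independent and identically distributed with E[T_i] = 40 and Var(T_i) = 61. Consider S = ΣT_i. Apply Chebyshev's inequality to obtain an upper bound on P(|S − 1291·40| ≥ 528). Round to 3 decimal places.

Var(S) = n·Var(T_i) = 1291·61 = 78751.
Chebyshev: P(|S − 1291·40| ≥ 528) ≤ Var(S)/528² = 78751/278784 = 0.2825.

0.282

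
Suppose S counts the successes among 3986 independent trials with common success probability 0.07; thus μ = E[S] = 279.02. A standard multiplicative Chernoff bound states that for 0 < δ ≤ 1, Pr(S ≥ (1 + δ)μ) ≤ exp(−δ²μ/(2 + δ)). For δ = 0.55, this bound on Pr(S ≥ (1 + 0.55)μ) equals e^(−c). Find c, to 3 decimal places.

c = δ²μ/(2 + δ) = 0.55²·279.02/(2 + 0.55) = 33.0994.

33.099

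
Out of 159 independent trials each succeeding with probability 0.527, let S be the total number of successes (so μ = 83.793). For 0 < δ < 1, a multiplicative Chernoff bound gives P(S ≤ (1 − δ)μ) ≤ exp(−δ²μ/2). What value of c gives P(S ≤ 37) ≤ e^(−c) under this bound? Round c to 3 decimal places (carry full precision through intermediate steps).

Write 37 = (1 − δ)μ, so δ = 1 − 37/83.793 = 0.5584357…
Then the exponent is δ²μ/2 = (μ − 37)²/(2μ) = 13.065440.

13.065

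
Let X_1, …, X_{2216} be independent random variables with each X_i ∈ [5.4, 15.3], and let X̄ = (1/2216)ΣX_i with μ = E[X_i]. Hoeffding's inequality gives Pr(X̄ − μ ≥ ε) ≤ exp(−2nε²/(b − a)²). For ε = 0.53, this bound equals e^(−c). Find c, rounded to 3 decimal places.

12.702

c = 2nε²/(b − a)² = 2·2216·0.53² / 9.9² = 12.7023.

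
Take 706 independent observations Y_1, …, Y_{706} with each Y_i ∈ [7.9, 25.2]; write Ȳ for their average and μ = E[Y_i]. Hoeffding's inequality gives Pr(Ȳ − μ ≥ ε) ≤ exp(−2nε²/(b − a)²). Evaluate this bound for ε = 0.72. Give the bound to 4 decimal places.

0.0867

Exponent: 2nε²/(b − a)² = 2·706·0.72² / 17.3² = 2.44572.
Bound = exp(−2.44572) = 0.08666.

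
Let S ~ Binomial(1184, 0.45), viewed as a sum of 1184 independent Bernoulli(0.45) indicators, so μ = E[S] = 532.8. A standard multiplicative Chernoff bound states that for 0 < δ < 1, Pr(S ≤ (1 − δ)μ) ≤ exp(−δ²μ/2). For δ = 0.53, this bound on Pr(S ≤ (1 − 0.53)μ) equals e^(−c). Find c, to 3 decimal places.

c = δ²μ/2 = 0.53²·532.8/2 = 74.8318.

74.832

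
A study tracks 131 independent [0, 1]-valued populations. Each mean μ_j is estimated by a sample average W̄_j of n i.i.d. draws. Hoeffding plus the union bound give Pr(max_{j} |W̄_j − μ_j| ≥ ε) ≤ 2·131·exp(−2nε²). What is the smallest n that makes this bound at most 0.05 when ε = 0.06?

1190

Need 2·131·exp(−2nε²) ≤ 0.05, i.e. exp(−2nε²) ≤ 0.05/262.
So 2nε² ≥ ln(262/0.05) = 8.564077.
Hence n ≥ 8.564077/(2·0.06²) = 1189.455.
The smallest integer n is 1190.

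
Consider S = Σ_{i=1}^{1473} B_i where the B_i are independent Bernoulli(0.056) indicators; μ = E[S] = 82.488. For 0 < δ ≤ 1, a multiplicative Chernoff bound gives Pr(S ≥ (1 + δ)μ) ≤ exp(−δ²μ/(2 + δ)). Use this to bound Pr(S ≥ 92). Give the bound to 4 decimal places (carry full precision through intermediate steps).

0.5954

Write 92 = (1 + δ)μ, so δ = 92/82.488 − 1 = 0.1153137…
Then the exponent is δ²μ/(2 + δ) = (92 − μ)² / (μ·(2 + δ)) = 0.518535.
Bound = exp(−0.518535) = 0.59539.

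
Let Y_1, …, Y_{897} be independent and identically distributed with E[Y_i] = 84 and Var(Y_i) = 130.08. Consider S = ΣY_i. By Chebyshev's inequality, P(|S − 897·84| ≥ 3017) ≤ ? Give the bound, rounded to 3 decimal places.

Var(S) = n·Var(Y_i) = 897·130.08 = 116681.76.
Chebyshev: P(|S − 897·84| ≥ 3017) ≤ Var(S)/3017² = 116681.76/9102289 = 0.0128.

0.013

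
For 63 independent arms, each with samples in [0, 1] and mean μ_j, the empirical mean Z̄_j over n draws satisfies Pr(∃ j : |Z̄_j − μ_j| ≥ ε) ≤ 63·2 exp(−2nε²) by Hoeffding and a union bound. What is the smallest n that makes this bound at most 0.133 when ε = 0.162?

131

Need 2·63·exp(−2nε²) ≤ 0.133, i.e. exp(−2nε²) ≤ 0.133/126.
So 2nε² ≥ ln(126/0.133) = 6.853688.
Hence n ≥ 6.853688/(2·0.162²) = 130.576.
The smallest integer n is 131.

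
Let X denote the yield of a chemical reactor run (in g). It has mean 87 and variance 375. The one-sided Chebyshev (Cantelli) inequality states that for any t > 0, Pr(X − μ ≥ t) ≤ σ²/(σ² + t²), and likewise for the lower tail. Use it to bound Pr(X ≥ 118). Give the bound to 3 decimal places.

Here σ² = 375 and t = 31, so σ² + t² = 1336.
Cantelli's bound: 375/1336 = 0.2807.

0.281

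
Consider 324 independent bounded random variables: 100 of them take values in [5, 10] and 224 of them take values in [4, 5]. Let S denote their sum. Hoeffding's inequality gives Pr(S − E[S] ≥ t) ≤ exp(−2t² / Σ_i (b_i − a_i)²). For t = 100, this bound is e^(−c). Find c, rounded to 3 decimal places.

Σ(b_i − a_i)² = 100·5² + 224·1² = 2724.
c = 2t² / 2724 = 2·100² / 2724 = 7.3421.

7.342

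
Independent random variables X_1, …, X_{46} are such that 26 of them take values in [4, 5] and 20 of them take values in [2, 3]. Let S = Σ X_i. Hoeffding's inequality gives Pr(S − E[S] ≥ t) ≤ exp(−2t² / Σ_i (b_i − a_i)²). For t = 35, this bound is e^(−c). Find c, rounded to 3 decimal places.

53.261

Σ(b_i − a_i)² = 26·1² + 20·1² = 46.
c = 2t² / 46 = 2·35² / 46 = 53.2609.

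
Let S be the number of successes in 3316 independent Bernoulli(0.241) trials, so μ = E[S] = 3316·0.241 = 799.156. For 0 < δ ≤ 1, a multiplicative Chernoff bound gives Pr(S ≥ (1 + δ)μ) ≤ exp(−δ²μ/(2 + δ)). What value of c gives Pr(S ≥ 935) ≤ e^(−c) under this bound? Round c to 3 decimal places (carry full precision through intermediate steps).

Write 935 = (1 + δ)μ, so δ = 935/799.156 − 1 = 0.1699843…
Then the exponent is δ²μ/(2 + δ) = (935 − μ)² / (μ·(2 + δ)) = 10.641253.

10.641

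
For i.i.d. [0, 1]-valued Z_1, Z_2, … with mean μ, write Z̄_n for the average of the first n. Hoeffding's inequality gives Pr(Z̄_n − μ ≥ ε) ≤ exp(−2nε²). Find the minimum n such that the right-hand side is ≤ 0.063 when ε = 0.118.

Require exp(−2nε²) ≤ 0.063, i.e. 2nε² ≥ ln(1/0.063) = 2.764621.
So n ≥ 2.764621 / (2·0.118²) = 99.275.
The smallest integer n is 100.

100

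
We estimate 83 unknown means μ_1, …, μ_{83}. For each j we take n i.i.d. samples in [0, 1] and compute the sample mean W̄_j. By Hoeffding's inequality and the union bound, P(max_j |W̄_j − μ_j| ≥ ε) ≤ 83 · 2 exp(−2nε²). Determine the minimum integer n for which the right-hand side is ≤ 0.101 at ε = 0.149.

Need 2·83·exp(−2nε²) ≤ 0.101, i.e. exp(−2nε²) ≤ 0.101/166.
So 2nε² ≥ ln(166/0.101) = 7.404623.
Hence n ≥ 7.404623/(2·0.149²) = 166.763.
The smallest integer n is 167.

167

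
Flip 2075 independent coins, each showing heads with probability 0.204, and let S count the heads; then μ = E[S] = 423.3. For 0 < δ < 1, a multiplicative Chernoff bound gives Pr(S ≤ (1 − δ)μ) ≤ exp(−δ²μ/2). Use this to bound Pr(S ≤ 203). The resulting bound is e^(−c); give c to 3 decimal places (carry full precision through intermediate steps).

57.326

Write 203 = (1 − δ)μ, so δ = 1 − 203/423.3 = 0.5204347…
Then the exponent is δ²μ/2 = (μ − 203)²/(2μ) = 57.325880.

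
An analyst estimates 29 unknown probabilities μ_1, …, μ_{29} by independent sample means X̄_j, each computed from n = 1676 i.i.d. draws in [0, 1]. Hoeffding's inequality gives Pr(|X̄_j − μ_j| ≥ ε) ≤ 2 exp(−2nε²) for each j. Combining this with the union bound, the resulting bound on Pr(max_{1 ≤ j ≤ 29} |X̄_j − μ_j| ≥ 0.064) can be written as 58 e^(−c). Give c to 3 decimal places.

13.730

Union bound over the 29 events: Pr(max_{1 ≤ j ≤ 29} |X̄_j − μ_j| ≥ 0.064) ≤ 29·2·exp(−2nε²) = 58 exp(−2·1676·0.064²).
So c = 2·1676·0.064² = 13.7298.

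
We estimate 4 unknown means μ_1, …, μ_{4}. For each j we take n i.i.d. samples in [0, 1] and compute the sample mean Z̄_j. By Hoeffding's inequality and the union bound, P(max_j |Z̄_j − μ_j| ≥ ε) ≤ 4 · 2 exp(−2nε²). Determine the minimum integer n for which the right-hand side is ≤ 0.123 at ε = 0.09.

258

Need 2·4·exp(−2nε²) ≤ 0.123, i.e. exp(−2nε²) ≤ 0.123/8.
So 2nε² ≥ ln(8/0.123) = 4.175012.
Hence n ≥ 4.175012/(2·0.09²) = 257.717.
The smallest integer n is 258.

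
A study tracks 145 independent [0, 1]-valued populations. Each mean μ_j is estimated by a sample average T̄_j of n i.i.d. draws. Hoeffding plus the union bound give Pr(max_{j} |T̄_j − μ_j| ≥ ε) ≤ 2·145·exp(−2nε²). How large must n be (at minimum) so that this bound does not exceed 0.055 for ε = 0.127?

Need 2·145·exp(−2nε²) ≤ 0.055, i.e. exp(−2nε²) ≤ 0.055/290.
So 2nε² ≥ ln(290/0.055) = 8.570303.
Hence n ≥ 8.570303/(2·0.127²) = 265.680.
The smallest integer n is 266.

266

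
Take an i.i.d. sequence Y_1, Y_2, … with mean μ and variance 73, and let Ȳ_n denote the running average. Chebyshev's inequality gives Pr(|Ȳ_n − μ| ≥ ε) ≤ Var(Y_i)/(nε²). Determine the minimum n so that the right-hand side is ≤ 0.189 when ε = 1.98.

99

Require 73/(n·1.98²) ≤ 0.189, i.e. n ≥ 73/(0.189·1.98²) = 98.521.
The smallest integer n is 99.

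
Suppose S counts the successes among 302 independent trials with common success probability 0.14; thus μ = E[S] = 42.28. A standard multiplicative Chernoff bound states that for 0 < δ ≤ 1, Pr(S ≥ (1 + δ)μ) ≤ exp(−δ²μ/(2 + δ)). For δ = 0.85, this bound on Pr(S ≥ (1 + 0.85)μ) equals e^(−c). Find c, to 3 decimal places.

10.718

c = δ²μ/(2 + δ) = 0.85²·42.28/(2 + 0.85) = 10.7184.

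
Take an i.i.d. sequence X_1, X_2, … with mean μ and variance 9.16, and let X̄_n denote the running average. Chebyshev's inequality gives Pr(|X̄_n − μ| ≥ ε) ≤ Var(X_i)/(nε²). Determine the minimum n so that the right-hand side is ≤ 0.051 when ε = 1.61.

70

Require 9.16/(n·1.61²) ≤ 0.051, i.e. n ≥ 9.16/(0.051·1.61²) = 69.290.
The smallest integer n is 70.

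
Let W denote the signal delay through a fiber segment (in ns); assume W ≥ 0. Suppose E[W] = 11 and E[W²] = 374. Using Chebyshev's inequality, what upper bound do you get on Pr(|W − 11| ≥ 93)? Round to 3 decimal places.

Var(W) = E[W²] − (E[W])² = 374 − 121 = 253.
Chebyshev's inequality: Pr(|W − μ| ≥ t) ≤ Var(W)/t² = 253/8649 = 0.0293.

0.029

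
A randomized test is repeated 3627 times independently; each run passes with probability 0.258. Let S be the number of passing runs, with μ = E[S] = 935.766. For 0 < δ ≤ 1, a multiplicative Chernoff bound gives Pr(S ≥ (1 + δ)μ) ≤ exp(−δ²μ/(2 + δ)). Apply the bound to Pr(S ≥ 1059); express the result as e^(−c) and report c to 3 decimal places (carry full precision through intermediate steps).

Write 1059 = (1 + δ)μ, so δ = 1059/935.766 − 1 = 0.1316932…
Then the exponent is δ²μ/(2 + δ) = (1059 − μ)² / (μ·(2 + δ)) = 7.613233.

7.613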